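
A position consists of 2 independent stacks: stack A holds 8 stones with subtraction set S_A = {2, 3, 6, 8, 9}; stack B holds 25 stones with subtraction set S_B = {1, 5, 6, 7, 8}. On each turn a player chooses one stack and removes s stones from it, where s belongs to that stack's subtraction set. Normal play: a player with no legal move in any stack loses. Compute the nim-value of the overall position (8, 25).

Stack A, S = {2, 3, 6, 8, 9}:
n : 0 1 2 3 4 5 6 7 8
G : 0 0 1 1 2 0 3 1 2
G_A(8) = 2.
Stack B, S = {1, 5, 6, 7, 8}:
n :  0  1  2  3  4  5  6  7  8  9 10 11 12 13 14 15 16 17 18 19 20 21 22 23 24 25
G :  0  1  0  1  0  1  2  3  2  3  2  3  4  0  1  0  1  0  1  2  3  2  3  2  3  4
G_B(25) = 4.
Combined Grundy value = 2 ⊕ 4 = 6.

6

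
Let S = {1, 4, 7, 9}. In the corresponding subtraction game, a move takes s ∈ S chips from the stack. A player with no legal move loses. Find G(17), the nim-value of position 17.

G(0) = 0
G(1) = mex{0} = 1
G(2) = mex{1} = 0
G(3) = mex{0} = 1
G(4) = mex{1,0} = 2
G(5) = mex{2,1} = 0
G(6) = mex{0,0} = 1
G(7) = mex{1,1,0} = 2
G(8) = mex{2,2,1} = 0
G(9) = mex{0,0,0,0} = 1
G(10) = mex{1,1,1,1} = 0
G(11) = mex{0,2,2,0} = 1
G(12) = mex{1,0,0,1} = 2
G(13) = mex{2,1,1,2} = 0
G(14) = mex{0,0,2,0} = 1
G(15) = mex{1,1,0,1} = 2
G(16) = mex{2,2,1,2} = 0
G(17) = mex{0,0,0,0} = 1

1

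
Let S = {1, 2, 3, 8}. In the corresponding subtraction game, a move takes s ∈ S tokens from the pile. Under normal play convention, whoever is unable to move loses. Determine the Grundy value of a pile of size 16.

3

n :  0  1  2  3  4  5  6  7  8  9 10 11 12 13 14 15 16
G :  0  1  2  3  0  1  2  3  4  0  1  2  3  0  1  2  3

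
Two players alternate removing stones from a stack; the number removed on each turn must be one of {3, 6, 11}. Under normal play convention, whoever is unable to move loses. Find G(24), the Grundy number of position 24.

2

n :  0  1  2  3  4  5  6  7  8  9 10 11 12 13 14 15 16 17 18 19 20 21 22 23 24
G :  0  0  0  1  1  1  2  2  2  0  0  3  1  1  0  2  2  1  0  0  2  1  1  0  2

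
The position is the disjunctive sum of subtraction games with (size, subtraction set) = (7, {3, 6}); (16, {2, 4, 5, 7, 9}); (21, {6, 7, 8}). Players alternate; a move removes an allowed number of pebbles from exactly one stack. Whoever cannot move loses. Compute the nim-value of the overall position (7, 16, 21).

1

Stack A, S = {3, 6}:
n : 0 1 2 3 4 5 6 7
G : 0 0 0 1 1 1 2 2
G_A(7) = 2.
Stack B, S = {2, 4, 5, 7, 9}:
G(0) = 0
G(1) = mex{} = 0
G(2) = mex{0} = 1
G(3) = mex{0} = 1
G(4) = mex{1,0} = 2
G(5) = mex{1,0,0} = 2
G(6) = mex{2,1,0} = 3
G(7) = mex{2,1,1,0} = 3
G(8) = mex{3,2,1,0} = 4
G(9) = mex{3,2,2,1,0} = 4
G(10) = mex{4,3,2,1,0} = 5
G(11) = mex{4,3,3,2,1} = 0
G(12) = mex{5,4,3,2,1} = 0
G(13) = mex{0,4,4,3,2} = 1
G(14) = mex{0,5,4,3,2} = 1
G(15) = mex{1,0,5,4,3} = 2
G(16) = mex{1,0,0,4,3} = 2
G_B(16) = 2.
Stack C, S = {6, 7, 8}:
n :  0  1  2  3  4  5  6  7  8  9 10 11 12 13 14 15 16 17 18 19 20 21
G :  0  0  0  0  0  0  1  1  1  1  1  1  2  2  0  0  0  0  0  0  1  1
G_C(21) = 1.
Combined Grundy value = 2 ⊕ 2 ⊕ 1 = 1.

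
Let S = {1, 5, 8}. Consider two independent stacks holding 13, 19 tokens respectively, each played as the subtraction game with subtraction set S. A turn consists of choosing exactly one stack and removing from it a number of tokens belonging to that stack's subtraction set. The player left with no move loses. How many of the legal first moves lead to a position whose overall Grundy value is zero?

0

All stacks use S = {1, 5, 8}:
G(0) = 0
G(1) = mex{0} = 1
G(2) = mex{1} = 0
G(3) = mex{0} = 1
G(4) = mex{1} = 0
G(5) = mex{0,0} = 1
G(6) = mex{1,1} = 0
G(7) = mex{0,0} = 1
G(8) = mex{1,1,0} = 2
G(9) = mex{2,0,1} = 3
G(10) = mex{3,1,0} = 2
G(11) = mex{2,0,1} = 3
G(12) = mex{3,1,0} = 2
G(13) = mex{2,2,1} = 0
G(14) = mex{0,3,0} = 1
G(15) = mex{1,2,1} = 0
G(16) = mex{0,3,2} = 1
G(17) = mex{1,2,3} = 0
G(18) = mex{0,0,2} = 1
G(19) = mex{1,1,3} = 0
Stack A: G(13) = 0.
Stack B: G(19) = 0.
Combined Grundy value = 0 ⊕ 0 = 0.
A winning move leaves total XOR = 0, i.e. changes one component's Grundy value g to g ⊕ X where X is the current total.
Stack A: target g' = 0⊕0 = 0, but every legal move changes the Grundy value (mex property), so 0 moves.
Stack B: target g' = 0⊕0 = 0, but every legal move changes the Grundy value (mex property), so 0 moves.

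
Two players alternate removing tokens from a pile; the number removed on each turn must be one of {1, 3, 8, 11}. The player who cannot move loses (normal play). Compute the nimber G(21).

1

n :  0  1  2  3  4  5  6  7  8  9 10 11 12 13 14 15 16 17 18 19 20 21
G :  0  1  0  1  0  1  0  1  2  3  2  3  2  3  2  3  0  1  0  1  0  1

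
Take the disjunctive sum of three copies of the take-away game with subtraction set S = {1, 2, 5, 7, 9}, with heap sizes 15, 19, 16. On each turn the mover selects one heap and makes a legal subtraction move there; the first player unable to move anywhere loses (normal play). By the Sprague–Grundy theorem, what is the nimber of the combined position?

All heaps use S = {1, 2, 5, 7, 9}:
G(0) = 0
G(1) = mex{0} = 1
G(2) = mex{1,0} = 2
G(3) = mex{2,1} = 0
G(4) = mex{0,2} = 1
G(5) = mex{1,0,0} = 2
G(6) = mex{2,1,1} = 0
G(7) = mex{0,2,2,0} = 1
G(8) = mex{1,0,0,1} = 2
G(9) = mex{2,1,1,2,0} = 3
G(10) = mex{3,2,2,0,1} = 4
G(11) = mex{4,3,0,1,2} = 5
G(12) = mex{5,4,1,2,0} = 3
G(13) = mex{3,5,2,0,1} = 4
G(14) = mex{4,3,3,1,2} = 0
G(15) = mex{0,4,4,2,0} = 1
G(16) = mex{1,0,5,3,1} = 2
G(17) = mex{2,1,3,4,2} = 0
G(18) = mex{0,2,4,5,3} = 1
G(19) = mex{1,0,0,3,4} = 2
Heap A: G(15) = 1.
Heap B: G(19) = 2.
Heap C: G(16) = 2.
Combined Grundy value = 1 ⊕ 2 ⊕ 2 = 1.

1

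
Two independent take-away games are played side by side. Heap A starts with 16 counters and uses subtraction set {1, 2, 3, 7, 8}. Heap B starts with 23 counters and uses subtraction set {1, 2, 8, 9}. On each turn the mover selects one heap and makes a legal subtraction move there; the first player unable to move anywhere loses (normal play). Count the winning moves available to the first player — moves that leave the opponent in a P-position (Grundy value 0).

2

Heap A, S = {1, 2, 3, 7, 8}:
n :  0  1  2  3  4  5  6  7  8  9 10 11 12 13 14 15 16
G :  0  1  2  3  0  1  2  3  4  0  1  2  3  0  1  2  3
G_A(16) = 3.
Heap B, S = {1, 2, 8, 9}:
n :  0  1  2  3  4  5  6  7  8  9 10 11 12 13 14 15 16 17 18 19 20 21 22 23
G :  0  1  2  0  1  2  0  1  2  3  0  1  2  0  1  2  0  1  2  3  0  1  2  0
G_B(23) = 0.
Combined Grundy value = 3 ⊕ 0 = 3.
A winning move leaves total XOR = 0, i.e. changes one component's Grundy value g to g ⊕ X where X is the current total.
Heap A: need g' = 3⊕3 = 0. Options: 16−1→G=2, 16−2→G=1, 16−3→G=0, 16−7→G=0, 16−8→G=4. Hits: 2.
Heap B: need g' = 0⊕3 = 3. Options: 23−1→G=2, 23−2→G=1, 23−8→G=2, 23−9→G=1. Hits: 0.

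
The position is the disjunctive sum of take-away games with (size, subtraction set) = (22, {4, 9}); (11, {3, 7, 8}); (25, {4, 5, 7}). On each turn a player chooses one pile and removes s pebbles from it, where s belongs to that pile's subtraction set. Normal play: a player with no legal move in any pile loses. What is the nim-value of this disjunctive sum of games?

Pile A, S = {4, 9}:
G(0) = 0
G(1) = mex{} = 0
G(2) = mex{} = 0
G(3) = mex{} = 0
G(4) = mex{0} = 1
G(5) = mex{0} = 1
G(6) = mex{0} = 1
G(7) = mex{0} = 1
G(8) = mex{1} = 0
G(9) = mex{1,0} = 2
G(10) = mex{1,0} = 2
G(11) = mex{1,0} = 2
G(12) = mex{0,0} = 1
G(13) = mex{2,1} = 0
G(14) = mex{2,1} = 0
G(15) = mex{2,1} = 0
G(16) = mex{1,1} = 0
G(17) = mex{0,0} = 1
G(18) = mex{0,2} = 1
G(19) = mex{0,2} = 1
G(20) = mex{0,2} = 1
G(21) = mex{1,1} = 0
G(22) = mex{1,0} = 2
G_A(22) = 2.
Pile B, S = {3, 7, 8}:
n :  0  1  2  3  4  5  6  7  8  9 10 11
G :  0  0  0  1  1  1  0  2  2  1  3  0
G_B(11) = 0.
Pile C, S = {4, 5, 7}:
n :  0  1  2  3  4  5  6  7  8  9 10 11 12 13 14 15 16 17 18 19 20 21 22 23 24 25
G :  0  0  0  0  1  1  1  1  2  2  2  0  0  0  0  1  1  1  1  2  2  2  0  0  0  0
G_C(25) = 0.
Combined Grundy value = 2 ⊕ 0 ⊕ 0 = 2.

2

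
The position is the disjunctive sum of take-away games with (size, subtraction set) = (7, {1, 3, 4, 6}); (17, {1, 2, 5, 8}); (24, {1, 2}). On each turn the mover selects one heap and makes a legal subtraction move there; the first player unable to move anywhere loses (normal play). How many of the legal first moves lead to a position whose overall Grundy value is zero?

Heap A, S = {1, 3, 4, 6}:
G(0) = 0
G(1) = mex{0} = 1
G(2) = mex{1} = 0
G(3) = mex{0,0} = 1
G(4) = mex{1,1,0} = 2
G(5) = mex{2,0,1} = 3
G(6) = mex{3,1,0,0} = 2
G(7) = mex{2,2,1,1} = 0
G_A(7) = 0.
Heap B, S = {1, 2, 5, 8}:
G(0) = 0
G(1) = mex{0} = 1
G(2) = mex{1,0} = 2
G(3) = mex{2,1} = 0
G(4) = mex{0,2} = 1
G(5) = mex{1,0,0} = 2
G(6) = mex{2,1,1} = 0
G(7) = mex{0,2,2} = 1
G(8) = mex{1,0,0,0} = 2
G(9) = mex{2,1,1,1} = 0
G(10) = mex{0,2,2,2} = 1
G(11) = mex{1,0,0,0} = 2
G(12) = mex{2,1,1,1} = 0
G(13) = mex{0,2,2,2} = 1
G(14) = mex{1,0,0,0} = 2
G(15) = mex{2,1,1,1} = 0
G(16) = mex{0,2,2,2} = 1
G(17) = mex{1,0,0,0} = 2
G_B(17) = 2.
Heap C, S = {1, 2}:
n :  0  1  2  3  4  5  6  7  8  9 10 11 12 13 14 15 16 17 18 19 20 21 22 23 24
G :  0  1  2  0  1  2  0  1  2  0  1  2  0  1  2  0  1  2  0  1  2  0  1  2  0
G_C(24) = 0.
Combined Grundy value = 0 ⊕ 2 ⊕ 0 = 2.
A winning move leaves total XOR = 0, i.e. changes one component's Grundy value g to g ⊕ X where X is the current total.
Heap A: need g' = 0⊕2 = 2. Options: 7−1→G=2, 7−3→G=2, 7−4→G=1, 7−6→G=1. Hits: 2.
Heap B: need g' = 2⊕2 = 0. Options: 17−1→G=1, 17−2→G=0, 17−5→G=0, 17−8→G=0. Hits: 3.
Heap C: need g' = 0⊕2 = 2. Options: 24−1→G=2, 24−2→G=1. Hits: 1.

6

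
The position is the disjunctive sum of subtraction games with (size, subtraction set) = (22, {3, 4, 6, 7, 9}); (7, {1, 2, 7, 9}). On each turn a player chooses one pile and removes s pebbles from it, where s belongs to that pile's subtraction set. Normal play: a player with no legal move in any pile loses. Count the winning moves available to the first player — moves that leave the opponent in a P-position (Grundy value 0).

2

Pile A, S = {3, 4, 6, 7, 9}:
G(0) = 0
G(1) = mex{} = 0
G(2) = mex{} = 0
G(3) = mex{0} = 1
G(4) = mex{0,0} = 1
G(5) = mex{0,0} = 1
G(6) = mex{1,0,0} = 2
G(7) = mex{1,1,0,0} = 2
G(8) = mex{1,1,0,0} = 2
G(9) = mex{2,1,1,0,0} = 3
G(10) = mex{2,2,1,1,0} = 3
G(11) = mex{2,2,1,1,0} = 3
G(12) = mex{3,2,2,1,1} = 0
G(13) = mex{3,3,2,2,1} = 0
G(14) = mex{3,3,2,2,1} = 0
G(15) = mex{0,3,3,2,2} = 1
G(16) = mex{0,0,3,3,2} = 1
G(17) = mex{0,0,3,3,2} = 1
G(18) = mex{1,0,0,3,3} = 2
G(19) = mex{1,1,0,0,3} = 2
G(20) = mex{1,1,0,0,3} = 2
G(21) = mex{2,1,1,0,0} = 3
G(22) = mex{2,2,1,1,0} = 3
G_A(22) = 3.
Pile B, S = {1, 2, 7, 9}:
G(0) = 0
G(1) = mex{0} = 1
G(2) = mex{1,0} = 2
G(3) = mex{2,1} = 0
G(4) = mex{0,2} = 1
G(5) = mex{1,0} = 2
G(6) = mex{2,1} = 0
G(7) = mex{0,2,0} = 1
G_B(7) = 1.
Combined Grundy value = 3 ⊕ 1 = 2.
A winning move leaves total XOR = 0, i.e. changes one component's Grundy value g to g ⊕ X where X is the current total.
Pile A: need g' = 3⊕2 = 1. Options: 22−3→G=2, 22−4→G=2, 22−6→G=1, 22−7→G=1, 22−9→G=0. Hits: 2.
Pile B: need g' = 1⊕2 = 3. Options: 7−1→G=0, 7−2→G=2, 7−7→G=0. Hits: 0.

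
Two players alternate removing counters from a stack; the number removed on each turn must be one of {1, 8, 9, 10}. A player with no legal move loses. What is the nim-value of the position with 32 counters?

n :  0  1  2  3  4  5  6  7  8  9 10 11 12 13 14 15 16 17 18 19 20 21 22 23 24 25 26 27 28 29 30 31 32
G :  0  1  0  1  0  1  0  1  2  3  2  3  2  3  2  3  4  0  1  0  1  0  1  0  1  2  3  2  3  2  3  2  3

3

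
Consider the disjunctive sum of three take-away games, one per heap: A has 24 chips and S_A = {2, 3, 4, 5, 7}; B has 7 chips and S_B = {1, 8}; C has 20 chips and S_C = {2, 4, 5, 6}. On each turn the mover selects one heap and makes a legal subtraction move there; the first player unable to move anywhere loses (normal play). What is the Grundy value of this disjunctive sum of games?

Heap A, S = {2, 3, 4, 5, 7}:
n :  0  1  2  3  4  5  6  7  8  9 10 11 12 13 14 15 16 17 18 19 20 21 22 23 24
G :  0  0  1  1  2  2  3  3  4  0  0  1  1  2  2  3  3  4  0  0  1  1  2  2  3
G_A(24) = 3.
Heap B, S = {1, 8}:
G(0) = 0
G(1) = mex{0} = 1
G(2) = mex{1} = 0
G(3) = mex{0} = 1
G(4) = mex{1} = 0
G(5) = mex{0} = 1
G(6) = mex{1} = 0
G(7) = mex{0} = 1
G_B(7) = 1.
Heap C, S = {2, 4, 5, 6}:
n :  0  1  2  3  4  5  6  7  8  9 10 11 12 13 14 15 16 17 18 19 20
G :  0  0  1  1  2  2  3  3  0  0  1  1  2  2  3  3  0  0  1  1  2
G_C(20) = 2.
Combined Grundy value = 3 ⊕ 1 ⊕ 2 = 0.

0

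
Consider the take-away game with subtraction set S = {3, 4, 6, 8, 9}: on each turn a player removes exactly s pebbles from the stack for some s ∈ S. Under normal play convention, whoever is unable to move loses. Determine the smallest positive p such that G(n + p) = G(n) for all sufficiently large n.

n :  0  1  2  3  4  5  6  7  8  9 10 11 12 13 14 15 16 17 18 19 20 21 22 23 24 25
G :  0  0  0  1  1  1  2  2  2  3  3  3  0  0  0  1  1  1  2  2  2  3  3  3  0  0
G(n+12) = G(n) holds for n = 0,…,8 (a full window of length max(S) = 9), so the sequence is purely periodic with period 12.

12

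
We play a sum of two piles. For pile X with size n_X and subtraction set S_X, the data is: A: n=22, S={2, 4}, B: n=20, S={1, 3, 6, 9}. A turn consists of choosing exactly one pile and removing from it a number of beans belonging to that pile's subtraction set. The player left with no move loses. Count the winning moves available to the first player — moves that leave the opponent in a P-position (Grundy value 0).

Pile A, S = {2, 4}:
n :  0  1  2  3  4  5  6  7  8  9 10 11 12 13 14 15 16 17 18 19 20 21 22
G :  0  0  1  1  2  2  0  0  1  1  2  2  0  0  1  1  2  2  0  0  1  1  2
G_A(22) = 2.
Pile B, S = {1, 3, 6, 9}:
G(0) = 0
G(1) = mex{0} = 1
G(2) = mex{1} = 0
G(3) = mex{0,0} = 1
G(4) = mex{1,1} = 0
G(5) = mex{0,0} = 1
G(6) = mex{1,1,0} = 2
G(7) = mex{2,0,1} = 3
G(8) = mex{3,1,0} = 2
G(9) = mex{2,2,1,0} = 3
G(10) = mex{3,3,0,1} = 2
G(11) = mex{2,2,1,0} = 3
G(12) = mex{3,3,2,1} = 0
G(13) = mex{0,2,3,0} = 1
G(14) = mex{1,3,2,1} = 0
G(15) = mex{0,0,3,2} = 1
G(16) = mex{1,1,2,3} = 0
G(17) = mex{0,0,3,2} = 1
G(18) = mex{1,1,0,3} = 2
G(19) = mex{2,0,1,2} = 3
G(20) = mex{3,1,0,3} = 2
G_B(20) = 2.
Combined Grundy value = 2 ⊕ 2 = 0.
A winning move leaves total XOR = 0, i.e. changes one component's Grundy value g to g ⊕ X where X is the current total.
Pile A: target g' = 2⊕0 = 2, but every legal move changes the Grundy value (mex property), so 0 moves.
Pile B: target g' = 2⊕0 = 2, but every legal move changes the Grundy value (mex property), so 0 moves.

0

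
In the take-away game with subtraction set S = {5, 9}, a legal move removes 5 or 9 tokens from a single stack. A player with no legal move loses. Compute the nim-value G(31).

n :  0  1  2  3  4  5  6  7  8  9 10 11 12 13 14 15 16 17 18 19 20 21 22 23 24 25 26 27 28 29 30 31
G :  0  0  0  0  0  1  1  1  1  1  2  2  2  2  0  0  0  0  0  1  1  1  1  1  2  2  2  2  0  0  0  0

0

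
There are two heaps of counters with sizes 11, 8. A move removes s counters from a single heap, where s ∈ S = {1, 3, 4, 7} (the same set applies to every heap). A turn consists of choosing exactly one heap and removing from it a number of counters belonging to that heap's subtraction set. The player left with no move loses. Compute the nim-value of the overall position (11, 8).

All heaps use S = {1, 3, 4, 7}:
n :  0  1  2  3  4  5  6  7  8  9 10 11
G :  0  1  0  1  2  3  2  3  0  1  0  1
Heap A: G(11) = 1.
Heap B: G(8) = 0.
Combined Grundy value = 1 ⊕ 0 = 1.

1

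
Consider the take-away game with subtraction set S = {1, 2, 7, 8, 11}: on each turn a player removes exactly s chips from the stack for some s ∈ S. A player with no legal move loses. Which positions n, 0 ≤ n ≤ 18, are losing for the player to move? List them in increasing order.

G(0) = 0
G(1) = mex{0} = 1
G(2) = mex{1,0} = 2
G(3) = mex{2,1} = 0
G(4) = mex{0,2} = 1
G(5) = mex{1,0} = 2
G(6) = mex{2,1} = 0
G(7) = mex{0,2,0} = 1
G(8) = mex{1,0,1,0} = 2
G(9) = mex{2,1,2,1} = 0
G(10) = mex{0,2,0,2} = 1
G(11) = mex{1,0,1,0,0} = 2
G(12) = mex{2,1,2,1,1} = 0
G(13) = mex{0,2,0,2,2} = 1
G(14) = mex{1,0,1,0,0} = 2
G(15) = mex{2,1,2,1,1} = 0
G(16) = mex{0,2,0,2,2} = 1
G(17) = mex{1,0,1,0,0} = 2
G(18) = mex{2,1,2,1,1} = 0
P-positions are exactly the n with G(n) = 0.

0, 3, 6, 9, 12, 15, 18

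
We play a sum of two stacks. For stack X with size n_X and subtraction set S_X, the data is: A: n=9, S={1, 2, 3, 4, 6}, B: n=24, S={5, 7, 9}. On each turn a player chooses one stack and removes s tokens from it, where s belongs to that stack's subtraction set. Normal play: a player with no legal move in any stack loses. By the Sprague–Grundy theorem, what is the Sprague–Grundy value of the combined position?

Stack A, S = {1, 2, 3, 4, 6}:
G(0) = 0
G(1) = mex{0} = 1
G(2) = mex{1,0} = 2
G(3) = mex{2,1,0} = 3
G(4) = mex{3,2,1,0} = 4
G(5) = mex{4,3,2,1} = 0
G(6) = mex{0,4,3,2,0} = 1
G(7) = mex{1,0,4,3,1} = 2
G(8) = mex{2,1,0,4,2} = 3
G(9) = mex{3,2,1,0,3} = 4
G_A(9) = 4.
Stack B, S = {5, 7, 9}:
G(0) = 0
G(1) = mex{} = 0
G(2) = mex{} = 0
G(3) = mex{} = 0
G(4) = mex{} = 0
G(5) = mex{0} = 1
G(6) = mex{0} = 1
G(7) = mex{0,0} = 1
G(8) = mex{0,0} = 1
G(9) = mex{0,0,0} = 1
G(10) = mex{1,0,0} = 2
G(11) = mex{1,0,0} = 2
G(12) = mex{1,1,0} = 2
G(13) = mex{1,1,0} = 2
G(14) = mex{1,1,1} = 0
G(15) = mex{2,1,1} = 0
G(16) = mex{2,1,1} = 0
G(17) = mex{2,2,1} = 0
G(18) = mex{2,2,1} = 0
G(19) = mex{0,2,2} = 1
G(20) = mex{0,2,2} = 1
G(21) = mex{0,0,2} = 1
G(22) = mex{0,0,2} = 1
G(23) = mex{0,0,0} = 1
G(24) = mex{1,0,0} = 2
G_B(24) = 2.
Combined Grundy value = 4 ⊕ 2 = 6.

6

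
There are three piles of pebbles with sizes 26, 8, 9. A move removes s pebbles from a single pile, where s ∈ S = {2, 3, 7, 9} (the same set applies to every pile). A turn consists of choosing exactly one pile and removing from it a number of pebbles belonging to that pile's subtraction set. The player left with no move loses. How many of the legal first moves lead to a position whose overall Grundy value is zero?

3

All piles use S = {2, 3, 7, 9}:
G(0) = 0
G(1) = mex{} = 0
G(2) = mex{0} = 1
G(3) = mex{0,0} = 1
G(4) = mex{1,0} = 2
G(5) = mex{1,1} = 0
G(6) = mex{2,1} = 0
G(7) = mex{0,2,0} = 1
G(8) = mex{0,0,0} = 1
G(9) = mex{1,0,1,0} = 2
G(10) = mex{1,1,1,0} = 2
G(11) = mex{2,1,2,1} = 0
G(12) = mex{2,2,0,1} = 3
G(13) = mex{0,2,0,2} = 1
G(14) = mex{3,0,1,0} = 2
G(15) = mex{1,3,1,0} = 2
G(16) = mex{2,1,2,1} = 0
G(17) = mex{2,2,2,1} = 0
G(18) = mex{0,2,0,2} = 1
G(19) = mex{0,0,3,2} = 1
G(20) = mex{1,0,1,0} = 2
G(21) = mex{1,1,2,3} = 0
G(22) = mex{2,1,2,1} = 0
G(23) = mex{0,2,0,2} = 1
G(24) = mex{0,0,0,2} = 1
G(25) = mex{1,0,1,0} = 2
G(26) = mex{1,1,1,0} = 2
Pile A: G(26) = 2.
Pile B: G(8) = 1.
Pile C: G(9) = 2.
Combined Grundy value = 2 ⊕ 1 ⊕ 2 = 1.
A winning move leaves total XOR = 0, i.e. changes one component's Grundy value g to g ⊕ X where X is the current total.
Pile A: need g' = 2⊕1 = 3. Options: 26−2→G=1, 26−3→G=1, 26−7→G=1, 26−9→G=0. Hits: 0.
Pile B: need g' = 1⊕1 = 0. Options: 8−2→G=0, 8−3→G=0, 8−7→G=0. Hits: 3.
Pile C: need g' = 2⊕1 = 3. Options: 9−2→G=1, 9−3→G=0, 9−7→G=1, 9−9→G=0. Hits: 0.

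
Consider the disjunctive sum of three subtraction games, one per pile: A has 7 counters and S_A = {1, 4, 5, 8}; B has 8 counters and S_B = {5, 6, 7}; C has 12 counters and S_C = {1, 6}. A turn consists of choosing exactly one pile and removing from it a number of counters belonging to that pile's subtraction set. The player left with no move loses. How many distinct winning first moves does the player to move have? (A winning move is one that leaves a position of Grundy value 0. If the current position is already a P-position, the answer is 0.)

Pile A, S = {1, 4, 5, 8}:
n : 0 1 2 3 4 5 6 7
G : 0 1 0 1 2 3 2 3
G_A(7) = 3.
Pile B, S = {5, 6, 7}:
n : 0 1 2 3 4 5 6 7 8
G : 0 0 0 0 0 1 1 1 1
G_B(8) = 1.
Pile C, S = {1, 6}:
n :  0  1  2  3  4  5  6  7  8  9 10 11 12
G :  0  1  0  1  0  1  2  0  1  0  1  0  1
G_C(12) = 1.
Combined Grundy value = 3 ⊕ 1 ⊕ 1 = 3.
A winning move leaves total XOR = 0, i.e. changes one component's Grundy value g to g ⊕ X where X is the current total.
Pile A: need g' = 3⊕3 = 0. Options: 7−1→G=2, 7−4→G=1, 7−5→G=0. Hits: 1.
Pile B: need g' = 1⊕3 = 2. Options: 8−5→G=0, 8−6→G=0, 8−7→G=0. Hits: 0.
Pile C: need g' = 1⊕3 = 2. Options: 12−1→G=0, 12−6→G=2. Hits: 1.

2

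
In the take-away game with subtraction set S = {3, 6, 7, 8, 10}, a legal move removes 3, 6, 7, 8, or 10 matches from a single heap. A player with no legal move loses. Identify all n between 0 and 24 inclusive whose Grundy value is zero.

0, 1, 2, 13, 14, 15

G(0) = 0
G(1) = mex{} = 0
G(2) = mex{} = 0
G(3) = mex{0} = 1
G(4) = mex{0} = 1
G(5) = mex{0} = 1
G(6) = mex{1,0} = 2
G(7) = mex{1,0,0} = 2
G(8) = mex{1,0,0,0} = 2
G(9) = mex{2,1,0,0} = 3
G(10) = mex{2,1,1,0,0} = 3
G(11) = mex{2,1,1,1,0} = 3
G(12) = mex{3,2,1,1,0} = 4
G(13) = mex{3,2,2,1,1} = 0
G(14) = mex{3,2,2,2,1} = 0
G(15) = mex{4,3,2,2,1} = 0
G(16) = mex{0,3,3,2,2} = 1
G(17) = mex{0,3,3,3,2} = 1
G(18) = mex{0,4,3,3,2} = 1
G(19) = mex{1,0,4,3,3} = 2
G(20) = mex{1,0,0,4,3} = 2
G(21) = mex{1,0,0,0,3} = 2
G(22) = mex{2,1,0,0,4} = 3
G(23) = mex{2,1,1,0,0} = 3
G(24) = mex{2,1,1,1,0} = 3
P-positions are exactly the n with G(n) = 0.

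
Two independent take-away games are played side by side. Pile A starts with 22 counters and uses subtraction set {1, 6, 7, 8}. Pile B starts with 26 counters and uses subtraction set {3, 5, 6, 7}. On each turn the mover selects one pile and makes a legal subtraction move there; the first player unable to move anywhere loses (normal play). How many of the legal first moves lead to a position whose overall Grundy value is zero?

2

Pile A, S = {1, 6, 7, 8}:
G(0) = 0
G(1) = mex{0} = 1
G(2) = mex{1} = 0
G(3) = mex{0} = 1
G(4) = mex{1} = 0
G(5) = mex{0} = 1
G(6) = mex{1,0} = 2
G(7) = mex{2,1,0} = 3
G(8) = mex{3,0,1,0} = 2
G(9) = mex{2,1,0,1} = 3
G(10) = mex{3,0,1,0} = 2
G(11) = mex{2,1,0,1} = 3
G(12) = mex{3,2,1,0} = 4
G(13) = mex{4,3,2,1} = 0
G(14) = mex{0,2,3,2} = 1
G(15) = mex{1,3,2,3} = 0
G(16) = mex{0,2,3,2} = 1
G(17) = mex{1,3,2,3} = 0
G(18) = mex{0,4,3,2} = 1
G(19) = mex{1,0,4,3} = 2
G(20) = mex{2,1,0,4} = 3
G(21) = mex{3,0,1,0} = 2
G(22) = mex{2,1,0,1} = 3
G_A(22) = 3.
Pile B, S = {3, 5, 6, 7}:
n :  0  1  2  3  4  5  6  7  8  9 10 11 12 13 14 15 16 17 18 19 20 21 22 23 24 25 26
G :  0  0  0  1  1  1  2  2  2  3  0  0  0  1  1  1  2  2  2  3  0  0  0  1  1  1  2
G_B(26) = 2.
Combined Grundy value = 3 ⊕ 2 = 1.
A winning move leaves total XOR = 0, i.e. changes one component's Grundy value g to g ⊕ X where X is the current total.
Pile A: need g' = 3⊕1 = 2. Options: 22−1→G=2, 22−6→G=1, 22−7→G=0, 22−8→G=1. Hits: 1.
Pile B: need g' = 2⊕1 = 3. Options: 26−3→G=1, 26−5→G=0, 26−6→G=0, 26−7→G=3. Hits: 1.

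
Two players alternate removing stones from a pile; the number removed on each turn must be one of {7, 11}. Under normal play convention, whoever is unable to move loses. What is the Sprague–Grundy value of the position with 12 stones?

1

n :  0  1  2  3  4  5  6  7  8  9 10 11 12
G :  0  0  0  0  0  0  0  1  1  1  1  1  1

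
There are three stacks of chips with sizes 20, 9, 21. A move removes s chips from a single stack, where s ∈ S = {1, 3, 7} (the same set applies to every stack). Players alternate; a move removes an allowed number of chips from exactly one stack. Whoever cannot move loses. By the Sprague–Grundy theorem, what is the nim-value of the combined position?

All stacks use S = {1, 3, 7}:
G(0) = 0
G(1) = mex{0} = 1
G(2) = mex{1} = 0
G(3) = mex{0,0} = 1
G(4) = mex{1,1} = 0
G(5) = mex{0,0} = 1
G(6) = mex{1,1} = 0
G(7) = mex{0,0,0} = 1
G(8) = mex{1,1,1} = 0
G(9) = mex{0,0,0} = 1
G(10) = mex{1,1,1} = 0
G(11) = mex{0,0,0} = 1
G(12) = mex{1,1,1} = 0
G(13) = mex{0,0,0} = 1
G(14) = mex{1,1,1} = 0
G(15) = mex{0,0,0} = 1
G(16) = mex{1,1,1} = 0
G(17) = mex{0,0,0} = 1
G(18) = mex{1,1,1} = 0
G(19) = mex{0,0,0} = 1
G(20) = mex{1,1,1} = 0
G(21) = mex{0,0,0} = 1
Stack A: G(20) = 0.
Stack B: G(9) = 1.
Stack C: G(21) = 1.
Combined Grundy value = 0 ⊕ 1 ⊕ 1 = 0.

0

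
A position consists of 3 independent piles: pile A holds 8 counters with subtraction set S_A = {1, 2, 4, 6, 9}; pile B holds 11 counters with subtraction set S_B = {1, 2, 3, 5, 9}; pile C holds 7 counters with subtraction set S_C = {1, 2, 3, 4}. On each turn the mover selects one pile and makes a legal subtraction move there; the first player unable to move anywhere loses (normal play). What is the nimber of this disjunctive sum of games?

Pile A, S = {1, 2, 4, 6, 9}:
n : 0 1 2 3 4 5 6 7 8
G : 0 1 2 0 1 2 3 4 0
G_A(8) = 0.
Pile B, S = {1, 2, 3, 5, 9}:
n :  0  1  2  3  4  5  6  7  8  9 10 11
G :  0  1  2  3  0  1  2  3  0  1  2  3
G_B(11) = 3.
Pile C, S = {1, 2, 3, 4}:
n : 0 1 2 3 4 5 6 7
G : 0 1 2 3 4 0 1 2
G_C(7) = 2.
Combined Grundy value = 0 ⊕ 3 ⊕ 2 = 1.

1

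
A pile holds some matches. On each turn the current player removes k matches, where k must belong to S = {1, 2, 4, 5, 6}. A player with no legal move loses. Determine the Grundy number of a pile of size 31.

G(0) = 0
G(1) = mex{0} = 1
G(2) = mex{1,0} = 2
G(3) = mex{2,1} = 0
G(4) = mex{0,2,0} = 1
G(5) = mex{1,0,1,0} = 2
G(6) = mex{2,1,2,1,0} = 3
G(7) = mex{3,2,0,2,1} = 4
G(8) = mex{4,3,1,0,2} = 5
G(9) = mex{5,4,2,1,0} = 3
G(10) = mex{3,5,3,2,1} = 0
G(11) = mex{0,3,4,3,2} = 1
G(12) = mex{1,0,5,4,3} = 2
G(13) = mex{2,1,3,5,4} = 0
G(14) = mex{0,2,0,3,5} = 1
G(15) = mex{1,0,1,0,3} = 2
G(16) = mex{2,1,2,1,0} = 3
G(17) = mex{3,2,0,2,1} = 4
G(18) = mex{4,3,1,0,2} = 5
G(19) = mex{5,4,2,1,0} = 3
G(20) = mex{3,5,3,2,1} = 0
G(21) = mex{0,3,4,3,2} = 1
G(22) = mex{1,0,5,4,3} = 2
G(23) = mex{2,1,3,5,4} = 0
G(24) = mex{0,2,0,3,5} = 1
G(25) = mex{1,0,1,0,3} = 2
G(26) = mex{2,1,2,1,0} = 3
G(27) = mex{3,2,0,2,1} = 4
G(28) = mex{4,3,1,0,2} = 5
G(29) = mex{5,4,2,1,0} = 3
G(30) = mex{3,5,3,2,1} = 0
G(31) = mex{0,3,4,3,2} = 1

1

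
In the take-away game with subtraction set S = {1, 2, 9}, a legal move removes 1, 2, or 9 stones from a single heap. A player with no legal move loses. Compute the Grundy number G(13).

G(0) = 0
G(1) = mex{0} = 1
G(2) = mex{1,0} = 2
G(3) = mex{2,1} = 0
G(4) = mex{0,2} = 1
G(5) = mex{1,0} = 2
G(6) = mex{2,1} = 0
G(7) = mex{0,2} = 1
G(8) = mex{1,0} = 2
G(9) = mex{2,1,0} = 3
G(10) = mex{3,2,1} = 0
G(11) = mex{0,3,2} = 1
G(12) = mex{1,0,0} = 2
G(13) = mex{2,1,1} = 0

0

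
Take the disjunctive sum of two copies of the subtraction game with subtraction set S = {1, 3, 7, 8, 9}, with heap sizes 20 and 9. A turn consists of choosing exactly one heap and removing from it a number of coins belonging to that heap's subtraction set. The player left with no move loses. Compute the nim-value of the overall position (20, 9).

3

All heaps use S = {1, 3, 7, 8, 9}:
G(0) = 0
G(1) = mex{0} = 1
G(2) = mex{1} = 0
G(3) = mex{0,0} = 1
G(4) = mex{1,1} = 0
G(5) = mex{0,0} = 1
G(6) = mex{1,1} = 0
G(7) = mex{0,0,0} = 1
G(8) = mex{1,1,1,0} = 2
G(9) = mex{2,0,0,1,0} = 3
G(10) = mex{3,1,1,0,1} = 2
G(11) = mex{2,2,0,1,0} = 3
G(12) = mex{3,3,1,0,1} = 2
G(13) = mex{2,2,0,1,0} = 3
G(14) = mex{3,3,1,0,1} = 2
G(15) = mex{2,2,2,1,0} = 3
G(16) = mex{3,3,3,2,1} = 0
G(17) = mex{0,2,2,3,2} = 1
G(18) = mex{1,3,3,2,3} = 0
G(19) = mex{0,0,2,3,2} = 1
G(20) = mex{1,1,3,2,3} = 0
Heap A: G(20) = 0.
Heap B: G(9) = 3.
Combined Grundy value = 0 ⊕ 3 = 3.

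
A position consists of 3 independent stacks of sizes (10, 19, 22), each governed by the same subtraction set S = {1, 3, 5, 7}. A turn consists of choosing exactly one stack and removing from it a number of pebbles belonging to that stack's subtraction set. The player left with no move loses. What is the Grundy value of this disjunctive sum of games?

1

All stacks use S = {1, 3, 5, 7}:
G(0) = 0
G(1) = mex{0} = 1
G(2) = mex{1} = 0
G(3) = mex{0,0} = 1
G(4) = mex{1,1} = 0
G(5) = mex{0,0,0} = 1
G(6) = mex{1,1,1} = 0
G(7) = mex{0,0,0,0} = 1
G(8) = mex{1,1,1,1} = 0
G(9) = mex{0,0,0,0} = 1
G(10) = mex{1,1,1,1} = 0
G(11) = mex{0,0,0,0} = 1
G(12) = mex{1,1,1,1} = 0
G(13) = mex{0,0,0,0} = 1
G(14) = mex{1,1,1,1} = 0
G(15) = mex{0,0,0,0} = 1
G(16) = mex{1,1,1,1} = 0
G(17) = mex{0,0,0,0} = 1
G(18) = mex{1,1,1,1} = 0
G(19) = mex{0,0,0,0} = 1
G(20) = mex{1,1,1,1} = 0
G(21) = mex{0,0,0,0} = 1
G(22) = mex{1,1,1,1} = 0
Stack A: G(10) = 0.
Stack B: G(19) = 1.
Stack C: G(22) = 0.
Combined Grundy value = 0 ⊕ 1 ⊕ 0 = 1.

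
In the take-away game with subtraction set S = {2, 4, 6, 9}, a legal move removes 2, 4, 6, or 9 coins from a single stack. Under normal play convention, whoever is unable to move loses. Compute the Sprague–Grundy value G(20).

2

G(0) = 0
G(1) = mex{} = 0
G(2) = mex{0} = 1
G(3) = mex{0} = 1
G(4) = mex{1,0} = 2
G(5) = mex{1,0} = 2
G(6) = mex{2,1,0} = 3
G(7) = mex{2,1,0} = 3
G(8) = mex{3,2,1} = 0
G(9) = mex{3,2,1,0} = 4
G(10) = mex{0,3,2,0} = 1
G(11) = mex{4,3,2,1} = 0
G(12) = mex{1,0,3,1} = 2
G(13) = mex{0,4,3,2} = 1
G(14) = mex{2,1,0,2} = 3
G(15) = mex{1,0,4,3} = 2
G(16) = mex{3,2,1,3} = 0
G(17) = mex{2,1,0,0} = 3
G(18) = mex{0,3,2,4} = 1
G(19) = mex{3,2,1,1} = 0
G(20) = mex{1,0,3,0} = 2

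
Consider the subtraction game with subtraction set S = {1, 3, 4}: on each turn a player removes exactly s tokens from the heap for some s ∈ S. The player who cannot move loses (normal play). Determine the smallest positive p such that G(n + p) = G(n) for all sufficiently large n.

7

G(0) = 0
G(1) = mex{0} = 1
G(2) = mex{1} = 0
G(3) = mex{0,0} = 1
G(4) = mex{1,1,0} = 2
G(5) = mex{2,0,1} = 3
G(6) = mex{3,1,0} = 2
G(7) = mex{2,2,1} = 0
G(8) = mex{0,3,2} = 1
G(9) = mex{1,2,3} = 0
G(10) = mex{0,0,2} = 1
G(11) = mex{1,1,0} = 2
G(12) = mex{2,0,1} = 3
G(13) = mex{3,1,0} = 2
G(14) = mex{2,2,1} = 0
G(15) = mex{0,3,2} = 1
G(n+7) = G(n) holds for n = 0,…,3 (a full window of length max(S) = 4), so the sequence is purely periodic with period 7.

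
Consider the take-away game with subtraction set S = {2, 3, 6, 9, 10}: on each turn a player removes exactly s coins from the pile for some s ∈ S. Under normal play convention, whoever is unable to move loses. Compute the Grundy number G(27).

1

G(0) = 0
G(1) = mex{} = 0
G(2) = mex{0} = 1
G(3) = mex{0,0} = 1
G(4) = mex{1,0} = 2
G(5) = mex{1,1} = 0
G(6) = mex{2,1,0} = 3
G(7) = mex{0,2,0} = 1
G(8) = mex{3,0,1} = 2
G(9) = mex{1,3,1,0} = 2
G(10) = mex{2,1,2,0,0} = 3
G(11) = mex{2,2,0,1,0} = 3
G(12) = mex{3,2,3,1,1} = 0
G(13) = mex{3,3,1,2,1} = 0
G(14) = mex{0,3,2,0,2} = 1
G(15) = mex{0,0,2,3,0} = 1
G(16) = mex{1,0,3,1,3} = 2
G(17) = mex{1,1,3,2,1} = 0
G(18) = mex{2,1,0,2,2} = 3
G(19) = mex{0,2,0,3,2} = 1
G(20) = mex{3,0,1,3,3} = 2
G(21) = mex{1,3,1,0,3} = 2
G(22) = mex{2,1,2,0,0} = 3
G(23) = mex{2,2,0,1,0} = 3
G(24) = mex{3,2,3,1,1} = 0
G(25) = mex{3,3,1,2,1} = 0
G(26) = mex{0,3,2,0,2} = 1
G(27) = mex{0,0,2,3,0} = 1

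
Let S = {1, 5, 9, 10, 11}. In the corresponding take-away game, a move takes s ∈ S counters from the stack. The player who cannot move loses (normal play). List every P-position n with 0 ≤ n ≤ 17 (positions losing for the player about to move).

0, 2, 4, 6, 8

n :  0  1  2  3  4  5  6  7  8  9 10 11 12 13 14 15 16 17
G :  0  1  0  1  0  1  0  1  0  1  2  3  2  3  2  3  2  3
P-positions are exactly the n with G(n) = 0.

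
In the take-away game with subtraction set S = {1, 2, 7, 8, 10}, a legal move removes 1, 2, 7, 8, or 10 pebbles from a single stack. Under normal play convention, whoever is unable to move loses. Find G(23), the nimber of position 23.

G(0) = 0
G(1) = mex{0} = 1
G(2) = mex{1,0} = 2
G(3) = mex{2,1} = 0
G(4) = mex{0,2} = 1
G(5) = mex{1,0} = 2
G(6) = mex{2,1} = 0
G(7) = mex{0,2,0} = 1
G(8) = mex{1,0,1,0} = 2
G(9) = mex{2,1,2,1} = 0
G(10) = mex{0,2,0,2,0} = 1
G(11) = mex{1,0,1,0,1} = 2
G(12) = mex{2,1,2,1,2} = 0
G(13) = mex{0,2,0,2,0} = 1
G(14) = mex{1,0,1,0,1} = 2
G(15) = mex{2,1,2,1,2} = 0
G(16) = mex{0,2,0,2,0} = 1
G(17) = mex{1,0,1,0,1} = 2
G(18) = mex{2,1,2,1,2} = 0
G(19) = mex{0,2,0,2,0} = 1
G(20) = mex{1,0,1,0,1} = 2
G(21) = mex{2,1,2,1,2} = 0
G(22) = mex{0,2,0,2,0} = 1
G(23) = mex{1,0,1,0,1} = 2

2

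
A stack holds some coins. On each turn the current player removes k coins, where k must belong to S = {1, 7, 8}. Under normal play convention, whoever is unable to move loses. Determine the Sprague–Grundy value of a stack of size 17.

0

n :  0  1  2  3  4  5  6  7  8  9 10 11 12 13 14 15 16 17
G :  0  1  0  1  0  1  0  1  2  3  2  3  2  3  2  0  1  0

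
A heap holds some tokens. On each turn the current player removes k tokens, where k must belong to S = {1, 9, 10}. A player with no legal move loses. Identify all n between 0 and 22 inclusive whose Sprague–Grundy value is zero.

0, 2, 4, 6, 8, 19, 21

G(0) = 0
G(1) = mex{0} = 1
G(2) = mex{1} = 0
G(3) = mex{0} = 1
G(4) = mex{1} = 0
G(5) = mex{0} = 1
G(6) = mex{1} = 0
G(7) = mex{0} = 1
G(8) = mex{1} = 0
G(9) = mex{0,0} = 1
G(10) = mex{1,1,0} = 2
G(11) = mex{2,0,1} = 3
G(12) = mex{3,1,0} = 2
G(13) = mex{2,0,1} = 3
G(14) = mex{3,1,0} = 2
G(15) = mex{2,0,1} = 3
G(16) = mex{3,1,0} = 2
G(17) = mex{2,0,1} = 3
G(18) = mex{3,1,0} = 2
G(19) = mex{2,2,1} = 0
G(20) = mex{0,3,2} = 1
G(21) = mex{1,2,3} = 0
G(22) = mex{0,3,2} = 1
P-positions are exactly the n with G(n) = 0.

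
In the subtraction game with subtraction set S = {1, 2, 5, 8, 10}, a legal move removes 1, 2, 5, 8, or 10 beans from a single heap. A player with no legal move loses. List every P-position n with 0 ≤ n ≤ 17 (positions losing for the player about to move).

0, 3, 6, 9, 12, 15

G(0) = 0
G(1) = mex{0} = 1
G(2) = mex{1,0} = 2
G(3) = mex{2,1} = 0
G(4) = mex{0,2} = 1
G(5) = mex{1,0,0} = 2
G(6) = mex{2,1,1} = 0
G(7) = mex{0,2,2} = 1
G(8) = mex{1,0,0,0} = 2
G(9) = mex{2,1,1,1} = 0
G(10) = mex{0,2,2,2,0} = 1
G(11) = mex{1,0,0,0,1} = 2
G(12) = mex{2,1,1,1,2} = 0
G(13) = mex{0,2,2,2,0} = 1
G(14) = mex{1,0,0,0,1} = 2
G(15) = mex{2,1,1,1,2} = 0
G(16) = mex{0,2,2,2,0} = 1
G(17) = mex{1,0,0,0,1} = 2
P-positions are exactly the n with G(n) = 0.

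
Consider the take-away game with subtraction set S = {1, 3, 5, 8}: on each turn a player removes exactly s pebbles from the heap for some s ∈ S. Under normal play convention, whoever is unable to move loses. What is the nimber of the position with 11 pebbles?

3

n :  0  1  2  3  4  5  6  7  8  9 10 11
G :  0  1  0  1  0  1  0  1  2  3  2  3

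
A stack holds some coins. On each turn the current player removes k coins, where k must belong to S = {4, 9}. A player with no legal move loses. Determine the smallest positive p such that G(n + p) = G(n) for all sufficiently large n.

G(0) = 0
G(1) = mex{} = 0
G(2) = mex{} = 0
G(3) = mex{} = 0
G(4) = mex{0} = 1
G(5) = mex{0} = 1
G(6) = mex{0} = 1
G(7) = mex{0} = 1
G(8) = mex{1} = 0
G(9) = mex{1,0} = 2
G(10) = mex{1,0} = 2
G(11) = mex{1,0} = 2
G(12) = mex{0,0} = 1
G(13) = mex{2,1} = 0
G(14) = mex{2,1} = 0
G(15) = mex{2,1} = 0
G(16) = mex{1,1} = 0
G(17) = mex{0,0} = 1
G(18) = mex{0,2} = 1
G(19) = mex{0,2} = 1
G(20) = mex{0,2} = 1
G(21) = mex{1,1} = 0
G(22) = mex{1,0} = 2
G(23) = mex{1,0} = 2
G(24) = mex{1,0} = 2
G(25) = mex{0,0} = 1
G(26) = mex{2,1} = 0
G(27) = mex{2,1} = 0
G(n+13) = G(n) holds for n = 0,…,8 (a full window of length max(S) = 9), so the sequence is purely periodic with period 13.

13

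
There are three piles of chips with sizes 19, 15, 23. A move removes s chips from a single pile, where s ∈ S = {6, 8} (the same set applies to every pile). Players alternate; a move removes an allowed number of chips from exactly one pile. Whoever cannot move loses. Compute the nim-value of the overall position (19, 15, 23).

1

All piles use S = {6, 8}:
G(0) = 0
G(1) = mex{} = 0
G(2) = mex{} = 0
G(3) = mex{} = 0
G(4) = mex{} = 0
G(5) = mex{} = 0
G(6) = mex{0} = 1
G(7) = mex{0} = 1
G(8) = mex{0,0} = 1
G(9) = mex{0,0} = 1
G(10) = mex{0,0} = 1
G(11) = mex{0,0} = 1
G(12) = mex{1,0} = 2
G(13) = mex{1,0} = 2
G(14) = mex{1,1} = 0
G(15) = mex{1,1} = 0
G(16) = mex{1,1} = 0
G(17) = mex{1,1} = 0
G(18) = mex{2,1} = 0
G(19) = mex{2,1} = 0
G(20) = mex{0,2} = 1
G(21) = mex{0,2} = 1
G(22) = mex{0,0} = 1
G(23) = mex{0,0} = 1
Pile A: G(19) = 0.
Pile B: G(15) = 0.
Pile C: G(23) = 1.
Combined Grundy value = 0 ⊕ 0 ⊕ 1 = 1.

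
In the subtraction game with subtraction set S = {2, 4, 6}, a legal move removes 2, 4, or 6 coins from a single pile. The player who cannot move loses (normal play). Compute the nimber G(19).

G(0) = 0
G(1) = mex{} = 0
G(2) = mex{0} = 1
G(3) = mex{0} = 1
G(4) = mex{1,0} = 2
G(5) = mex{1,0} = 2
G(6) = mex{2,1,0} = 3
G(7) = mex{2,1,0} = 3
G(8) = mex{3,2,1} = 0
G(9) = mex{3,2,1} = 0
G(10) = mex{0,3,2} = 1
G(11) = mex{0,3,2} = 1
G(12) = mex{1,0,3} = 2
G(13) = mex{1,0,3} = 2
G(14) = mex{2,1,0} = 3
G(15) = mex{2,1,0} = 3
G(16) = mex{3,2,1} = 0
G(17) = mex{3,2,1} = 0
G(18) = mex{0,3,2} = 1
G(19) = mex{0,3,2} = 1

1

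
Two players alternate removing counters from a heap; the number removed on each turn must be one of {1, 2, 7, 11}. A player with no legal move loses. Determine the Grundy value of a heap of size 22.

n :  0  1  2  3  4  5  6  7  8  9 10 11 12 13 14 15 16 17 18 19 20 21 22
G :  0  1  2  0  1  2  0  1  2  0  1  2  0  1  2  0  1  2  0  1  2  0  1

1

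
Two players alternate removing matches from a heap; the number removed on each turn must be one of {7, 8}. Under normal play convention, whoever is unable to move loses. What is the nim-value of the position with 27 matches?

1

G(0) = 0
G(1) = mex{} = 0
G(2) = mex{} = 0
G(3) = mex{} = 0
G(4) = mex{} = 0
G(5) = mex{} = 0
G(6) = mex{} = 0
G(7) = mex{0} = 1
G(8) = mex{0,0} = 1
G(9) = mex{0,0} = 1
G(10) = mex{0,0} = 1
G(11) = mex{0,0} = 1
G(12) = mex{0,0} = 1
G(13) = mex{0,0} = 1
G(14) = mex{1,0} = 2
G(15) = mex{1,1} = 0
G(16) = mex{1,1} = 0
G(17) = mex{1,1} = 0
G(18) = mex{1,1} = 0
G(19) = mex{1,1} = 0
G(20) = mex{1,1} = 0
G(21) = mex{2,1} = 0
G(22) = mex{0,2} = 1
G(23) = mex{0,0} = 1
G(24) = mex{0,0} = 1
G(25) = mex{0,0} = 1
G(26) = mex{0,0} = 1
G(27) = mex{0,0} = 1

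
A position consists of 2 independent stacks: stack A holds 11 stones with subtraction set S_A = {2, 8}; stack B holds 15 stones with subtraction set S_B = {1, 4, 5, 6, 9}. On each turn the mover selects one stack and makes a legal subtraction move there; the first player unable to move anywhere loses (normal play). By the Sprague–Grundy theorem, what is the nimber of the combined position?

3

Stack A, S = {2, 8}:
G(0) = 0
G(1) = mex{} = 0
G(2) = mex{0} = 1
G(3) = mex{0} = 1
G(4) = mex{1} = 0
G(5) = mex{1} = 0
G(6) = mex{0} = 1
G(7) = mex{0} = 1
G(8) = mex{1,0} = 2
G(9) = mex{1,0} = 2
G(10) = mex{2,1} = 0
G(11) = mex{2,1} = 0
G_A(11) = 0.
Stack B, S = {1, 4, 5, 6, 9}:
n :  0  1  2  3  4  5  6  7  8  9 10 11 12 13 14 15
G :  0  1  0  1  2  3  2  3  4  5  0  1  0  1  2  3
G_B(15) = 3.
Combined Grundy value = 0 ⊕ 3 = 3.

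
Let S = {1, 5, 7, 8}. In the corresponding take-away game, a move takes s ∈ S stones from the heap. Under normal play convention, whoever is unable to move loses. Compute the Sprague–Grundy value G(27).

G(0) = 0
G(1) = mex{0} = 1
G(2) = mex{1} = 0
G(3) = mex{0} = 1
G(4) = mex{1} = 0
G(5) = mex{0,0} = 1
G(6) = mex{1,1} = 0
G(7) = mex{0,0,0} = 1
G(8) = mex{1,1,1,0} = 2
G(9) = mex{2,0,0,1} = 3
G(10) = mex{3,1,1,0} = 2
G(11) = mex{2,0,0,1} = 3
G(12) = mex{3,1,1,0} = 2
G(13) = mex{2,2,0,1} = 3
G(14) = mex{3,3,1,0} = 2
G(15) = mex{2,2,2,1} = 0
G(16) = mex{0,3,3,2} = 1
G(17) = mex{1,2,2,3} = 0
G(18) = mex{0,3,3,2} = 1
G(19) = mex{1,2,2,3} = 0
G(20) = mex{0,0,3,2} = 1
G(21) = mex{1,1,2,3} = 0
G(22) = mex{0,0,0,2} = 1
G(23) = mex{1,1,1,0} = 2
G(24) = mex{2,0,0,1} = 3
G(25) = mex{3,1,1,0} = 2
G(26) = mex{2,0,0,1} = 3
G(27) = mex{3,1,1,0} = 2

2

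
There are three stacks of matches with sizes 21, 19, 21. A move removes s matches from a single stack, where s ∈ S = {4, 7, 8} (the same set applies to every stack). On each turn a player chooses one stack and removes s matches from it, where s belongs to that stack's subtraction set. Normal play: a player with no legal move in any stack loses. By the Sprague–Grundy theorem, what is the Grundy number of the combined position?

All stacks use S = {4, 7, 8}:
n :  0  1  2  3  4  5  6  7  8  9 10 11 12 13 14 15 16 17 18 19 20 21
G :  0  0  0  0  1  1  1  1  2  2  2  2  0  0  0  0  1  1  1  1  2  2
Stack A: G(21) = 2.
Stack B: G(19) = 1.
Stack C: G(21) = 2.
Combined Grundy value = 2 ⊕ 1 ⊕ 2 = 1.

1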